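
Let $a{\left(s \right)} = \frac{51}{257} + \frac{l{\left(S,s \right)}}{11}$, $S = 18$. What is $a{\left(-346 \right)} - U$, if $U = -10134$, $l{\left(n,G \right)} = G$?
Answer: $\frac{28560457}{2827} \approx 10103.0$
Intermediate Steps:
$a{\left(s \right)} = \frac{51}{257} + \frac{s}{11}$
$a{\left(-346 \right)} - U = \left(\frac{51}{257} + \frac{1}{11} \left(-346\right)\right) - -10134 = \left(\frac{51}{257} - \frac{346}{11}\right) + 10134 = - \frac{88361}{2827} + 10134 = \frac{28560457}{2827}$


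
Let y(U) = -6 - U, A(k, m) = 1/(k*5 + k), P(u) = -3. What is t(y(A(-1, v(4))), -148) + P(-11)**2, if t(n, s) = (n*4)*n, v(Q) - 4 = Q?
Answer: 1306/9 ≈ 145.11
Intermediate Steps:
v(Q) = 4 + Q
A(k, m) = 1/(6*k) (A(k, m) = 1/(5*k + k) = 1/(6*k))
t(n, s) = 4*n**2 (t(n, s) = (4*n)*n = 4*n**2)
t(y(A(-1, v(4))), -148) + P(-11)**2 = 4*(-6 - 1/(6*(-1)))**2 + (-3)**2 = 4*(-6 - (-1)/6)**2 + 9 = 4*(-6 - 1*(-1/6))**2 + 9 = 4*(-6 + 1/6)**2 + 9 = 4*(-35/6)**2 + 9 = 4*(1225/36) + 9 = 1225/9 + 9 = 1306/9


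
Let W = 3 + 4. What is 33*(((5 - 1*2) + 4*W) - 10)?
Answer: 693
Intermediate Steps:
W = 7
33*(((5 - 1*2) + 4*W) - 10) = 33*(((5 - 1*2) + 4*7) - 10) = 33*(((5 - 2) + 28) - 10) = 33*((3 + 28) - 10) = 33*(31 - 10) = 33*21 = 693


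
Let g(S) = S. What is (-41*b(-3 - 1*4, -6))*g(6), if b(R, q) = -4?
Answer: 984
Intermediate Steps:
(-41*b(-3 - 1*4, -6))*g(6) = -41*(-4)*6 = 164*6 = 984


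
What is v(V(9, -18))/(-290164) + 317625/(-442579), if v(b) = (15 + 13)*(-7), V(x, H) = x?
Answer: -3288449822/4586446177 ≈ -0.71699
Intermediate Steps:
v(b) = -196 (v(b) = 28*(-7) = -196)
v(V(9, -18))/(-290164) + 317625/(-442579) = -196/(-290164) + 317625/(-442579) = -196*(-1/290164) + 317625*(-1/442579) = 7/10363 - 317625/442579 = -3288449822/4586446177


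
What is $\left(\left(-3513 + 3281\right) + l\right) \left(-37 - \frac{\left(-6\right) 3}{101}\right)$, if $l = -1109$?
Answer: $\frac{4987179}{101} \approx 49378.0$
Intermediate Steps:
$\left(\left(-3513 + 3281\right) + l\right) \left(-37 - \frac{\left(-6\right) 3}{101}\right) = \left(\left(-3513 + 3281\right) - 1109\right) \left(-37 - \frac{\left(-6\right) 3}{101}\right) = \left(-232 - 1109\right) \left(-37 - \left(-18\right) \frac{1}{101}\right) = - 1341 \left(-37 - - \frac{18}{101}\right) = - 1341 \left(-37 + \frac{18}{101}\right) = \left(-1341\right) \left(- \frac{3719}{101}\right) = \frac{4987179}{101}$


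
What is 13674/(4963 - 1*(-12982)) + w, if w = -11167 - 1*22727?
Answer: -608214156/17945 ≈ -33893.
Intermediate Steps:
w = -33894 (w = -11167 - 22727 = -33894)
13674/(4963 - 1*(-12982)) + w = 13674/(4963 - 1*(-12982)) - 33894 = 13674/(4963 + 12982) - 33894 = 13674/17945 - 33894 = -608214156/17945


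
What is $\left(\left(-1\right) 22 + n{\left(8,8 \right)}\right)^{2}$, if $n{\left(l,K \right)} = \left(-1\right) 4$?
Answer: $676$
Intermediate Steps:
$n{\left(l,K \right)} = -4$
$\left(\left(-1\right) 22 + n{\left(8,8 \right)}\right)^{2} = \left(\left(-1\right) 22 - 4\right)^{2} = \left(-22 - 4\right)^{2} = \left(-26\right)^{2} = 676$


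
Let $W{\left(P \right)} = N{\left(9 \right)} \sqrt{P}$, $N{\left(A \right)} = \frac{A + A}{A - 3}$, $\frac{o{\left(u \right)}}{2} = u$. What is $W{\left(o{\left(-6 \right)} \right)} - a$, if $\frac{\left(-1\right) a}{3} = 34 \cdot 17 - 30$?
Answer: $1644 + 6 i \sqrt{3} \approx 1644.0 + 10.392 i$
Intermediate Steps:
$o{\left(u \right)} = 2 u$
$N{\left(A \right)} = \frac{2 A}{-3 + A}$
$W{\left(P \right)} = 3 \sqrt{P}$ ($W{\left(P \right)} = 2 \cdot 9 \frac{1}{-3 + 9} \sqrt{P} = 2 \cdot 9 \cdot \frac{1}{6} \sqrt{P} = 3 \sqrt{P}$)
$a = -1644$ ($a = - 3 \left(34 \cdot 17 - 30\right) = - 3 \left(578 - 30\right) = \left(-3\right) 548 = -1644$)
$W{\left(o{\left(-6 \right)} \right)} - a = 3 \sqrt{2 \left(-6\right)} - -1644 = 3 \sqrt{-12} + 1644 = 3 \cdot 2 i \sqrt{3} + 1644 = 6 i \sqrt{3} + 1644 = 1644 + 6 i \sqrt{3}$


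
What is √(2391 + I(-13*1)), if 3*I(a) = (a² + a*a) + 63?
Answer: √22722/3 ≈ 50.246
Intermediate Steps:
I(a) = 21 + 2*a²/3 (I(a) = ((a² + a*a) + 63)/3 = ((a² + a²) + 63)/3 = (2*a² + 63)/3 = (63 + 2*a²)/3 = 21 + 2*a²/3)
√(2391 + I(-13*1)) = √(2391 + (21 + 2*(-13*1)²/3)) = √(2391 + (21 + (⅔)*(-13)²)) = √(2391 + (21 + (⅔)*169)) = √(2391 + (21 + 338/3)) = √(2391 + 401/3) = √(7574/3) = √22722/3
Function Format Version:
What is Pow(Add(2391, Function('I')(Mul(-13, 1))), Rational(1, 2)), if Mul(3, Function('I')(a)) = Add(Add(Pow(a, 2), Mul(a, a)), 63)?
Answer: Mul(Rational(1, 3), Pow(22722, Rational(1, 2))) ≈ 50.246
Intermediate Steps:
Function('I')(a) = Add(21, Mul(Rational(2, 3), Pow(a, 2))) (Function('I')(a) = Mul(Rational(1, 3), Add(Add(Pow(a, 2), Mul(a, a)), 63)) = Mul(Rational(1, 3), Add(Add(Pow(a, 2), Pow(a, 2)), 63)) = Mul(Rational(1, 3), Add(Mul(2, Pow(a, 2)), 63)) = Mul(Rational(1, 3), Add(63, Mul(2, Pow(a, 2)))) = Add(21, Mul(Rational(2, 3), Pow(a, 2))))
Pow(Add(2391, Function('I')(Mul(-13, 1))), Rational(1, 2)) = Pow(Add(2391, Add(21, Mul(Rational(2, 3), Pow(Mul(-13, 1), 2)))), Rational(1, 2)) = Pow(Add(2391, Add(21, Mul(Rational(2, 3), Pow(-13, 2)))), Rational(1, 2)) = Pow(Add(2391, Add(21, Mul(Rational(2, 3), 169))), Rational(1, 2)) = Pow(Add(2391, Add(21, Rational(338, 3))), Rational(1, 2)) = Pow(Add(2391, Rational(401, 3)), Rational(1, 2)) = Pow(Rational(7574, 3), Rational(1, 2)) = Mul(Rational(1, 3), Pow(22722, Rational(1, 2)))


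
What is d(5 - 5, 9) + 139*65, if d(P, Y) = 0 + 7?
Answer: 9042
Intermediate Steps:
d(P, Y) = 7
d(5 - 5, 9) + 139*65 = 7 + 139*65 = 7 + 9035 = 9042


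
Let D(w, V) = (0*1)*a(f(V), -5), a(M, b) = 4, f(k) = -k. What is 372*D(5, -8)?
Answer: 0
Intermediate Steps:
D(w, V) = 0 (D(w, V) = (0*1)*4 = 0*4 = 0)
372*D(5, -8) = 372*0 = 0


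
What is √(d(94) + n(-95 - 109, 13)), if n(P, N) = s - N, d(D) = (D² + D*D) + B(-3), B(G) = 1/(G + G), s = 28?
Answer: √636726/6 ≈ 132.99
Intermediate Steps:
B(G) = 1/(2*G)
d(D) = -⅙ + 2*D² (d(D) = (D² + D*D) + (½)/(-3) = (D² + D²) + (½)*(-⅓) = 2*D² - ⅙ = -⅙ + 2*D²)
n(P, N) = 28 - N
√(d(94) + n(-95 - 109, 13)) = √((-⅙ + 2*94²) + (28 - 1*13)) = √((-⅙ + 2*8836) + (28 - 13)) = √((-⅙ + 17672) + 15) = √(106031/6 + 15) = √(106121/6) = √636726/6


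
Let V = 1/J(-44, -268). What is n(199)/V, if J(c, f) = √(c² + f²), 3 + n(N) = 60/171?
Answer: -604*√4610/57 ≈ -719.47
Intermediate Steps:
n(N) = -151/57 (n(N) = -3 + 60/171 = -3 + 60*(1/171) = -3 + 20/57 = -151/57)
V = √4610/18440 (V = 1/(√((-44)² + (-268)²)) = 1/(√(1936 + 71824)) = 1/(√73760) = 1/(4*√4610) = √4610/18440 ≈ 0.0036820)
n(199)/V = -151*4*√4610/57 = -604*√4610/57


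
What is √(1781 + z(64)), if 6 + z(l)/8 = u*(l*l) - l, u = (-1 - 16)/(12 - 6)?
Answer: I*√824595/3 ≈ 302.69*I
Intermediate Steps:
u = -17/6 ≈ -2.8333
z(l) = -48 - 8*l - 68*l²/3 (z(l) = -48 + 8*(-17*l*l/6 - l) = -48 + 8*(-17*l²/6 - l) = -48 + 8*(-l - 17*l²/6) = -48 + (-8*l - 68*l²/3) = -48 - 8*l - 68*l²/3)
√(1781 + z(64)) = √(1781 + (-48 - 8*64 - 68/3*64²)) = √(1781 + (-48 - 512 - 68/3*4096)) = √(1781 + (-48 - 512 - 278528/3)) = √(1781 - 280208/3) = √(-274865/3) = I*√824595/3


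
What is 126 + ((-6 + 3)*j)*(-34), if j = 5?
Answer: 636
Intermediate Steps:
126 + ((-6 + 3)*j)*(-34) = 126 + ((-6 + 3)*5)*(-34) = 126 - 3*5*(-34) = 126 - 15*(-34) = 126 + 510 = 636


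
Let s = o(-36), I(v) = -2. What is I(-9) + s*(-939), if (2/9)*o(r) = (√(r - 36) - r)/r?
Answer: 8447/2 + 2817*I*√2/4 ≈ 4223.5 + 995.96*I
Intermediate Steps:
o(r) = 9*(√(-36 + r) - r)/(2*r) (o(r) = 9*((√(r - 36) - r)/r)/2 = 9*((√(-36 + r) - r)/r)/2 = 9*(√(-36 + r) - r)/(2*r))
s = -9/2 - 3*I*√2/4 (s = (9/2)*(√(-36 - 36) - 1*(-36))/(-36) = (9/2)*(-1/36)*(√(-72) + 36) = (9/2)*(-1/36)*(6*I*√2 + 36) = (9/2)*(-1/36)*(36 + 6*I*√2) = -9/2 - 3*I*√2/4 ≈ -4.5 - 1.0607*I)
I(-9) + s*(-939) = -2 + (-9/2 - 3*I*√2/4)*(-939) = -2 + (8451/2 + 2817*I*√2/4) = 8447/2 + 2817*I*√2/4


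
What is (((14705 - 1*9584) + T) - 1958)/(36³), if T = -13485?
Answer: -5161/23328 ≈ -0.22124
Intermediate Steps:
(((14705 - 1*9584) + T) - 1958)/(36³) = (((14705 - 1*9584) - 13485) - 1958)/(36³) = (((14705 - 9584) - 13485) - 1958)/46656 = ((5121 - 13485) - 1958)*(1/46656) = (-8364 - 1958)*(1/46656) = -10322*1/46656 = -5161/23328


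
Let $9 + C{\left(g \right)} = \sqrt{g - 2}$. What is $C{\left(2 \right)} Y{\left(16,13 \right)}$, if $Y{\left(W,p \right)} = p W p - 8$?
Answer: $-24264$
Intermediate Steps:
$Y{\left(W,p \right)} = -8 + W p^{2}$ ($Y{\left(W,p \right)} = W p p - 8 = W p^{2} - 8 = -8 + W p^{2}$)
$C{\left(g \right)} = -9 + \sqrt{-2 + g}$ ($C{\left(g \right)} = -9 + \sqrt{g - 2} = -9 + \sqrt{-2 + g}$)
$C{\left(2 \right)} Y{\left(16,13 \right)} = \left(-9 + \sqrt{-2 + 2}\right) \left(-8 + 16 \cdot 13^{2}\right) = \left(-9 + \sqrt{0}\right) \left(-8 + 16 \cdot 169\right) = \left(-9 + 0\right) \left(-8 + 2704\right) = \left(-9\right) 2696 = -24264$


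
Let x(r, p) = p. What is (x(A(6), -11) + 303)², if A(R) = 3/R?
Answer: 85264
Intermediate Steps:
(x(A(6), -11) + 303)² = (-11 + 303)² = 292² = 85264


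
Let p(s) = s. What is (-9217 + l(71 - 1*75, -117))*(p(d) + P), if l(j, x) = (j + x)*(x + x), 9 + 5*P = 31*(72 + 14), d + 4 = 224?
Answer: 71747429/5 ≈ 1.4349e+7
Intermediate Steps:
d = 220 (d = -4 + 224 = 220)
P = 2657/5 (P = -9/5 + (31*(72 + 14))/5 = -9/5 + (31*86)/5 = -9/5 + (⅕)*2666 = -9/5 + 2666/5 = 2657/5 ≈ 531.40)
l(j, x) = 2*x*(j + x) (l(j, x) = (j + x)*(2*x) = 2*x*(j + x))
(-9217 + l(71 - 1*75, -117))*(p(d) + P) = (-9217 + 2*(-117)*((71 - 1*75) - 117))*(220 + 2657/5) = (-9217 + 2*(-117)*((71 - 75) - 117))*(3757/5) = (-9217 + 2*(-117)*(-4 - 117))*(3757/5) = (-9217 + 2*(-117)*(-121))*(3757/5) = (-9217 + 28314)*(3757/5) = 19097*(3757/5) = 71747429/5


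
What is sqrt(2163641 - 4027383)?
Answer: I*sqrt(1863742) ≈ 1365.2*I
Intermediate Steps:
sqrt(2163641 - 4027383) = sqrt(-1863742) = I*sqrt(1863742)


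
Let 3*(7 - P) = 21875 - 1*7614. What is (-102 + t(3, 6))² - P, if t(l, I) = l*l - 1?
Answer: 40748/3 ≈ 13583.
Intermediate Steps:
t(l, I) = -1 + l² (t(l, I) = l² - 1 = -1 + l²)
P = -14240/3 (P = 7 - (21875 - 1*7614)/3 = 7 - (21875 - 7614)/3 = 7 - ⅓*14261 = 7 - 14261/3 = -14240/3 ≈ -4746.7)
(-102 + t(3, 6))² - P = (-102 + (-1 + 3²))² - 1*(-14240/3) = (-102 + (-1 + 9))² + 14240/3 = (-102 + 8)² + 14240/3 = (-94)² + 14240/3 = 8836 + 14240/3 = 40748/3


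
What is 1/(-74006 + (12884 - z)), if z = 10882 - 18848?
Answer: -1/53156 ≈ -1.8813e-5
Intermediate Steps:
z = -7966
1/(-74006 + (12884 - z)) = 1/(-74006 + (12884 - 1*(-7966))) = 1/(-74006 + (12884 + 7966)) = 1/(-74006 + 20850) = 1/(-53156) = -1/53156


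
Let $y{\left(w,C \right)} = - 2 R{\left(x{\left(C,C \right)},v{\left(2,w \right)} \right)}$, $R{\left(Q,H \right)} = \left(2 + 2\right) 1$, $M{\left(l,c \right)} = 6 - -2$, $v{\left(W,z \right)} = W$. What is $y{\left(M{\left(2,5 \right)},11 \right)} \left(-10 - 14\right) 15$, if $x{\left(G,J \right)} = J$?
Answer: $2880$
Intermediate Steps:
$M{\left(l,c \right)} = 8$ ($M{\left(l,c \right)} = 6 + 2 = 8$)
$R{\left(Q,H \right)} = 4$ ($R{\left(Q,H \right)} = 4 \cdot 1 = 4$)
$y{\left(w,C \right)} = -8$ ($y{\left(w,C \right)} = \left(-2\right) 4 = -8$)
$y{\left(M{\left(2,5 \right)},11 \right)} \left(-10 - 14\right) 15 = - 8 \left(-10 - 14\right) 15 = - 8 \left(\left(-24\right) 15\right) = \left(-8\right) \left(-360\right) = 2880$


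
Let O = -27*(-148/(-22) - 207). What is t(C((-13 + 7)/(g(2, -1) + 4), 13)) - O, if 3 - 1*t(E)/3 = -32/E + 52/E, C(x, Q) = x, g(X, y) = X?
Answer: -58722/11 ≈ -5338.4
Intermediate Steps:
O = 59481/11 (O = -27*(-148*(-1/22) - 207) = -27*(74/11 - 207) = -27*(-2203/11) = 59481/11 ≈ 5407.4)
t(E) = 9 - 60/E (t(E) = 9 - 3*(-32/E + 52/E) = 9 - 60/E)
t(C((-13 + 7)/(g(2, -1) + 4), 13)) - O = (9 - 60*(2 + 4)/(-13 + 7)) - 1*59481/11 = (9 - 60*(-1/1)) - 59481/11 = (9 - 60/((-6*⅙))) - 59481/11 = (9 - 60/(-1)) - 59481/11 = (9 - 60*(-1)) - 59481/11 = (9 + 60) - 59481/11 = 69 - 59481/11 = -58722/11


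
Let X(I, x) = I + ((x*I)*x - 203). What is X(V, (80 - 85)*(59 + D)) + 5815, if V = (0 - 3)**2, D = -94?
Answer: 281246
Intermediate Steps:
V = 9 (V = (-3)**2 = 9)
X(I, x) = -203 + I + I*x**2 (X(I, x) = I + ((I*x)*x - 203) = I + (I*x**2 - 203) = I + (-203 + I*x**2) = -203 + I + I*x**2)
X(V, (80 - 85)*(59 + D)) + 5815 = (-203 + 9 + 9*((80 - 85)*(59 - 94))**2) + 5815 = (-203 + 9 + 9*(-5*(-35))**2) + 5815 = (-203 + 9 + 9*175**2) + 5815 = (-203 + 9 + 9*30625) + 5815 = (-203 + 9 + 275625) + 5815 = 275431 + 5815 = 281246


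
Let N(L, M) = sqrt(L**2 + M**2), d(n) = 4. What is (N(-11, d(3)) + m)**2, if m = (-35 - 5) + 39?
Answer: (1 - sqrt(137))**2 ≈ 114.59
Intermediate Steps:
m = -1 (m = -40 + 39 = -1)
(N(-11, d(3)) + m)**2 = (sqrt((-11)**2 + 4**2) - 1)**2 = (sqrt(121 + 16) - 1)**2 = (sqrt(137) - 1)**2 = (-1 + sqrt(137))**2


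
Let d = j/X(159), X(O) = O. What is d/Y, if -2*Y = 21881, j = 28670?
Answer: -57340/3479079 ≈ -0.016481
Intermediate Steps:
d = 28670/159 ≈ 180.31
Y = -21881/2 (Y = -½*21881 = -21881/2 ≈ -10941.)
d/Y = 28670/(159*(-21881/2)) = (28670/159)*(-2/21881) = -57340/3479079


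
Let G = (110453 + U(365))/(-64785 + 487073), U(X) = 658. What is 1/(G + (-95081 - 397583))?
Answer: -422288/208045984121 ≈ -2.0298e-6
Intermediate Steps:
G = 111111/422288 (G = (110453 + 658)/(-64785 + 487073) = 111111/422288 ≈ 0.26312)
1/(G + (-95081 - 397583)) = 1/(111111/422288 + (-95081 - 397583)) = 1/(111111/422288 - 492664) = 1/(-208045984121/422288) = -422288/208045984121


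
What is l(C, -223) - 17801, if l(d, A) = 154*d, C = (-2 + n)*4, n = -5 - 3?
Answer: -23961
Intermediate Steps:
n = -8
C = -40 (C = (-2 - 8)*4 = -10*4 = -40)
l(C, -223) - 17801 = 154*(-40) - 17801 = -6160 - 17801 = -23961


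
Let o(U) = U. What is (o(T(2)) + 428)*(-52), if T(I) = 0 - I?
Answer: -22152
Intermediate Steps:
T(I) = -I
(o(T(2)) + 428)*(-52) = (-1*2 + 428)*(-52) = (-2 + 428)*(-52) = 426*(-52) = -22152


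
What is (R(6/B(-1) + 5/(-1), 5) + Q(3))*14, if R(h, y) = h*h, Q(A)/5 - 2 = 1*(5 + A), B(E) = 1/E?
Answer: 2394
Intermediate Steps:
Q(A) = 35 + 5*A (Q(A) = 10 + 5*(1*(5 + A)) = 10 + 5*(5 + A) = 10 + (25 + 5*A) = 35 + 5*A)
R(h, y) = h²
(R(6/B(-1) + 5/(-1), 5) + Q(3))*14 = ((6/(1/(-1)) + 5/(-1))² + (35 + 5*3))*14 = ((6/(-1) + 5*(-1))² + (35 + 15))*14 = ((6*(-1) - 5)² + 50)*14 = ((-6 - 5)² + 50)*14 = ((-11)² + 50)*14 = (121 + 50)*14 = 171*14 = 2394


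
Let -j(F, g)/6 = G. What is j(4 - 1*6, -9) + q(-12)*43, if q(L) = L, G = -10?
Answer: -456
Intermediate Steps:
j(F, g) = 60 (j(F, g) = -6*(-10) = 60)
j(4 - 1*6, -9) + q(-12)*43 = 60 - 12*43 = 60 - 516 = -456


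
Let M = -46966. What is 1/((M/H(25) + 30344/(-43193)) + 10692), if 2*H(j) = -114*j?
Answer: 61550025/660078229538 ≈ 9.3247e-5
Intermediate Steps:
H(j) = -57*j (H(j) = (-114*j)/2 = -57*j)
1/((M/H(25) + 30344/(-43193)) + 10692) = 1/((-46966/((-57*25)) + 30344/(-43193)) + 10692) = 1/((-46966/(-1425) + 30344*(-1/43193)) + 10692) = 1/((-46966*(-1/1425) - 30344/43193) + 10692) = 1/((46966/1425 - 30344/43193) + 10692) = 1/(1985362238/61550025 + 10692) = 1/(660078229538/61550025) = 61550025/660078229538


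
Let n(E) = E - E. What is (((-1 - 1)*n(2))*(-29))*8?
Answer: 0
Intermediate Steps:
n(E) = 0
(((-1 - 1)*n(2))*(-29))*8 = (((-1 - 1)*0)*(-29))*8 = (-2*0*(-29))*8 = (0*(-29))*8 = 0*8 = 0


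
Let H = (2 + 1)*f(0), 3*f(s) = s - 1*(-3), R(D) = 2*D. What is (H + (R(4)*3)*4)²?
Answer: 9801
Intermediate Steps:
f(s) = 1 + s/3 (f(s) = (s - 1*(-3))/3 = (s + 3)/3 = (3 + s)/3 = 1 + s/3)
H = 3 (H = (2 + 1)*(1 + (⅓)*0) = 3*(1 + 0) = 3*1 = 3)
(H + (R(4)*3)*4)² = (3 + ((2*4)*3)*4)² = (3 + (8*3)*4)² = (3 + 24*4)² = (3 + 96)² = 99² = 9801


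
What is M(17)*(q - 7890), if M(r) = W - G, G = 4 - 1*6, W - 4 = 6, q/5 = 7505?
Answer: 355620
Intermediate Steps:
q = 37525 (q = 5*7505 = 37525)
W = 10 (W = 4 + 6 = 10)
G = -2 (G = 4 - 6 = -2)
M(r) = 12 (M(r) = 10 - 1*(-2) = 10 + 2 = 12)
M(17)*(q - 7890) = 12*(37525 - 7890) = 12*29635 = 355620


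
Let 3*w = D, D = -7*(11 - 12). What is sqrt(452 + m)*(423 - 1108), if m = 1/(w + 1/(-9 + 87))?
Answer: -685*sqrt(1683478)/61 ≈ -14570.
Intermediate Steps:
D = 7 (D = -7*(-1) = 7)
w = 7/3 (w = (1/3)*7 = 7/3 ≈ 2.3333)
m = 26/61 (m = 1/(7/3 + 1/(-9 + 87)) = 1/(7/3 + 1/78) = 1/(61/26) = 26/61 ≈ 0.42623)
sqrt(452 + m)*(423 - 1108) = sqrt(452 + 26/61)*(423 - 1108) = sqrt(27598/61)*(-685) = (sqrt(1683478)/61)*(-685) = -685*sqrt(1683478)/61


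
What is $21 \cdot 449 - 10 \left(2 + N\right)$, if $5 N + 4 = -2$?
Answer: $9421$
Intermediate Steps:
$N = - \frac{6}{5}$ ($N = - \frac{4}{5} + \frac{1}{5} \left(-2\right) = - \frac{4}{5} - \frac{2}{5} = - \frac{6}{5} \approx -1.2$)
$21 \cdot 449 - 10 \left(2 + N\right) = 21 \cdot 449 - 10 \left(2 - \frac{6}{5}\right) = 9429 - 8 = 9421$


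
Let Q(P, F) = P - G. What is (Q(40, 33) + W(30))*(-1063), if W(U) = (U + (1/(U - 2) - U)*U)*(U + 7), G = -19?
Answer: 477583577/14 ≈ 3.4113e+7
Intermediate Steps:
Q(P, F) = 19 + P (Q(P, F) = P - 1*(-19) = P + 19 = 19 + P)
W(U) = (7 + U)*(U + U*(1/(-2 + U) - U)) (W(U) = (U + (1/(-2 + U) - U)*U)*(7 + U) = (U + U*(1/(-2 + U) - U))*(7 + U) = (7 + U)*(U + U*(1/(-2 + U) - U)))
(Q(40, 33) + W(30))*(-1063) = ((19 + 40) + 30*(-7 - 1*30³ - 4*30² + 20*30)/(-2 + 30))*(-1063) = (59 + 30*(-7 - 1*27000 - 4*900 + 600)/28)*(-1063) = (59 + 30*(1/28)*(-7 - 27000 - 3600 + 600))*(-1063) = (59 + 30*(1/28)*(-30007))*(-1063) = (59 - 450105/14)*(-1063) = -449279/14*(-1063) = 477583577/14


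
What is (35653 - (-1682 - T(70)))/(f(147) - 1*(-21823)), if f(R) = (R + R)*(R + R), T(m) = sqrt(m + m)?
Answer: 37335/108259 + 2*sqrt(35)/108259 ≈ 0.34498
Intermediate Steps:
T(m) = sqrt(2)*sqrt(m) (T(m) = sqrt(2*m) = sqrt(2)*sqrt(m))
f(R) = 4*R**2 (f(R) = (2*R)*(2*R) = 4*R**2)
(35653 - (-1682 - T(70)))/(f(147) - 1*(-21823)) = (35653 - (-1682 - sqrt(2)*sqrt(70)))/(4*147**2 - 1*(-21823)) = (35653 - (-1682 - 2*sqrt(35)))/(4*21609 + 21823) = (35653 - (-1682 - 2*sqrt(35)))/(86436 + 21823) = (35653 + (1682 + 2*sqrt(35)))/108259 = (37335 + 2*sqrt(35))*(1/108259) = 37335/108259 + 2*sqrt(35)/108259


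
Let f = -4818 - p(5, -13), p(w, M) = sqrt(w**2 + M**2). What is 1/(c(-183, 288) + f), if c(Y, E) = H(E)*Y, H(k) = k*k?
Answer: -7591785/115270398972353 + sqrt(194)/230540797944706 ≈ -6.5861e-8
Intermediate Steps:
H(k) = k**2
p(w, M) = sqrt(M**2 + w**2)
c(Y, E) = Y*E**2 (c(Y, E) = E**2*Y = Y*E**2)
f = -4818 - sqrt(194) (f = -4818 - sqrt((-13)**2 + 5**2) = -4818 - sqrt(169 + 25) = -4818 - sqrt(194) ≈ -4831.9)
1/(c(-183, 288) + f) = 1/(-183*288**2 + (-4818 - sqrt(194))) = 1/(-183*82944 + (-4818 - sqrt(194))) = 1/(-15178752 + (-4818 - sqrt(194))) = 1/(-15183570 - sqrt(194))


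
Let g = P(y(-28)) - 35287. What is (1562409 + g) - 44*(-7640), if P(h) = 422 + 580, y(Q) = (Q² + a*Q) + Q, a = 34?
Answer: 1864284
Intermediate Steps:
y(Q) = Q² + 35*Q (y(Q) = (Q² + 34*Q) + Q = Q² + 35*Q)
P(h) = 1002
g = -34285 (g = 1002 - 35287 = -34285)
(1562409 + g) - 44*(-7640) = (1562409 - 34285) - 44*(-7640) = 1528124 + 336160 = 1864284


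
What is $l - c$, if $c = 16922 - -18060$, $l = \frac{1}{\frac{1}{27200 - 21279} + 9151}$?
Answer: $- \frac{1895432218783}{54183072} \approx -34982.0$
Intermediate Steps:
$l = \frac{5921}{54183072}$ ($l = \frac{1}{\frac{1}{5921} + 9151} = \frac{1}{\frac{54183072}{5921}} = \frac{5921}{54183072} \approx 0.00010928$)
$c = 34982$ ($c = 16922 + 18060 = 34982$)
$l - c = \frac{5921}{54183072} - 34982 = - \frac{1895432218783}{54183072}$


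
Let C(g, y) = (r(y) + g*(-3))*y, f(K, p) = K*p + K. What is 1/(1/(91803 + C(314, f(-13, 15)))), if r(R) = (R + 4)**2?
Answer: -8368389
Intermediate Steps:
r(R) = (4 + R)**2
f(K, p) = K + K*p
C(g, y) = y*((4 + y)**2 - 3*g) (C(g, y) = ((4 + y)**2 + g*(-3))*y = ((4 + y)**2 - 3*g)*y = y*((4 + y)**2 - 3*g))
1/(1/(91803 + C(314, f(-13, 15)))) = 1/(1/(91803 - (-13*(1 + 15))*(-(4 - 13*(1 + 15))**2 + 3*314))) = 1/(1/(91803 - (-13*16)*(-(4 - 13*16)**2 + 942))) = 1/(1/(91803 - 1*(-208)*(-(4 - 208)**2 + 942))) = 1/(1/(91803 - 1*(-208)*(-1*(-204)**2 + 942))) = 1/(1/(91803 - 1*(-208)*(-1*41616 + 942))) = 1/(1/(91803 - 1*(-208)*(-41616 + 942))) = 1/(1/(91803 - 1*(-208)*(-40674))) = 1/(1/(91803 - 8460192)) = 1/(1/(-8368389)) = 1/(-1/8368389) = -8368389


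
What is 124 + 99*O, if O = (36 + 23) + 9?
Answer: 6856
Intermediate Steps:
O = 68 (O = 59 + 9 = 68)
124 + 99*O = 124 + 99*68 = 124 + 6732 = 6856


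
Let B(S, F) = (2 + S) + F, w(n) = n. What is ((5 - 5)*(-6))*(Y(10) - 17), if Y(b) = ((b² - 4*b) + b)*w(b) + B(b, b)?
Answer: 0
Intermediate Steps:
B(S, F) = 2 + F + S
Y(b) = 2 + 2*b + b*(b² - 3*b) (Y(b) = ((b² - 4*b) + b)*b + (2 + b + b) = (b² - 3*b)*b + (2 + 2*b) = b*(b² - 3*b) + (2 + 2*b) = 2 + 2*b + b*(b² - 3*b))
((5 - 5)*(-6))*(Y(10) - 17) = ((5 - 5)*(-6))*((2 + 10³ - 3*10² + 2*10) - 17) = (0*(-6))*((2 + 1000 - 3*100 + 20) - 17) = 0*((2 + 1000 - 300 + 20) - 17) = 0*(722 - 17) = 0*705 = 0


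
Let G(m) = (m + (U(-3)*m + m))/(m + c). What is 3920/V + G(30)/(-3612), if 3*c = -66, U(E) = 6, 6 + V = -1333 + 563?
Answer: -295465/58394 ≈ -5.0599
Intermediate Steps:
V = -776 (V = -6 + (-1333 + 563) = -6 - 770 = -776)
c = -22 (c = (⅓)*(-66) = -22)
G(m) = 8*m/(-22 + m) (G(m) = (m + (6*m + m))/(m - 22) = (m + 7*m)/(-22 + m) = (8*m)/(-22 + m) = 8*m/(-22 + m))
3920/V + G(30)/(-3612) = 3920/(-776) + (8*30/(-22 + 30))/(-3612) = 3920*(-1/776) + (8*30/8)*(-1/3612) = -490/97 + (8*30*(⅛))*(-1/3612) = -490/97 + 30*(-1/3612) = -490/97 - 5/602 = -295465/58394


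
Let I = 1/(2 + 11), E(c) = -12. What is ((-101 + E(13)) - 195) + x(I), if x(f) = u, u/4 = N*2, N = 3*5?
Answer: -188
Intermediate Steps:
N = 15
I = 1/13 ≈ 0.076923
u = 120 (u = 4*(15*2) = 4*30 = 120)
x(f) = 120
((-101 + E(13)) - 195) + x(I) = ((-101 - 12) - 195) + 120 = (-113 - 195) + 120 = -308 + 120 = -188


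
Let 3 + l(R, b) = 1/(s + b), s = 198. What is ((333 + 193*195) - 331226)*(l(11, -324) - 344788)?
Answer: 910014492649/9 ≈ 1.0111e+11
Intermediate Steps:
l(R, b) = -3 + 1/(198 + b)
((333 + 193*195) - 331226)*(l(11, -324) - 344788) = ((333 + 193*195) - 331226)*((-593 - 3*(-324))/(198 - 324) - 344788) = ((333 + 37635) - 331226)*((-593 + 972)/(-126) - 344788) = (37968 - 331226)*(-1/126*379 - 344788) = -293258*(-379/126 - 344788) = -293258*(-43443667/126) = 910014492649/9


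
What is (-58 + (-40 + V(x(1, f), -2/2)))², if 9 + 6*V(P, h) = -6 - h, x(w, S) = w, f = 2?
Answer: 90601/9 ≈ 10067.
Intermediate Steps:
V(P, h) = -5/2 - h/6 (V(P, h) = -3/2 + (-6 - h)/6 = -3/2 + (-1 - h/6) = -5/2 - h/6)
(-58 + (-40 + V(x(1, f), -2/2)))² = (-58 + (-40 + (-5/2 - (-1)/(3*2))))² = (-58 + (-40 + (-5/2 - ⅙*(-1))))² = (-58 + (-40 + (-5/2 + ⅙)))² = (-58 + (-40 - 7/3))² = (-58 - 127/3)² = (-301/3)² = 90601/9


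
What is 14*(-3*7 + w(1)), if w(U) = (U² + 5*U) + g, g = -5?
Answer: -280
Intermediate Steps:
w(U) = -5 + U² + 5*U (w(U) = (U² + 5*U) - 5 = -5 + U² + 5*U)
14*(-3*7 + w(1)) = 14*(-3*7 + (-5 + 1² + 5*1)) = 14*(-21 + (-5 + 1 + 5)) = 14*(-21 + 1) = 14*(-20) = -280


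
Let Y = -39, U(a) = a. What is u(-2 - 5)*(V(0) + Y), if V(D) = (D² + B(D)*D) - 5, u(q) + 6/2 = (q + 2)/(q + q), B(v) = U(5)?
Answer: 814/7 ≈ 116.29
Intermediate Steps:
B(v) = 5
u(q) = -3 + (2 + q)/(2*q) (u(q) = -3 + (q + 2)/(q + q) = -3 + (2 + q)/((2*q)) = -3 + (2 + q)*(1/(2*q)) = -3 + (2 + q)/(2*q))
V(D) = -5 + D² + 5*D (V(D) = (D² + 5*D) - 5 = -5 + D² + 5*D)
u(-2 - 5)*(V(0) + Y) = (-5/2 + 1/(-2 - 5))*((-5 + 0² + 5*0) - 39) = (-5/2 + 1/(-7))*((-5 + 0 + 0) - 39) = (-5/2 - ⅐)*(-5 - 39) = -37/14*(-44) = 814/7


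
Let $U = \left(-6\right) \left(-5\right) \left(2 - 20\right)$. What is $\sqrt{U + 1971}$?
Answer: $3 \sqrt{159} \approx 37.829$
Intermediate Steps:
$U = -540$ ($U = 30 \left(-18\right) = -540$)
$\sqrt{U + 1971} = \sqrt{-540 + 1971} = \sqrt{1431} = 3 \sqrt{159}$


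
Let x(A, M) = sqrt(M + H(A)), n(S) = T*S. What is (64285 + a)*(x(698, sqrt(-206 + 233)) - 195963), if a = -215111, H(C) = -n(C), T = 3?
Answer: 29556315438 - 150826*sqrt(-2094 + 3*sqrt(3)) ≈ 2.9556e+10 - 6.8933e+6*I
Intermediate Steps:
n(S) = 3*S
H(C) = -3*C
x(A, M) = sqrt(M - 3*A)
(64285 + a)*(x(698, sqrt(-206 + 233)) - 195963) = (64285 - 215111)*(sqrt(sqrt(-206 + 233) - 3*698) - 195963) = -150826*(sqrt(sqrt(27) - 2094) - 195963) = -150826*(sqrt(3*sqrt(3) - 2094) - 195963) = -150826*(sqrt(-2094 + 3*sqrt(3)) - 195963) = -150826*(-195963 + sqrt(-2094 + 3*sqrt(3))) = 29556315438 - 150826*sqrt(-2094 + 3*sqrt(3))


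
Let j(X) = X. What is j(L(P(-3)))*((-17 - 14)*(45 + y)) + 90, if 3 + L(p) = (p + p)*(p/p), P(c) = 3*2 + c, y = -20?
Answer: -2235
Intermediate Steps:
P(c) = 6 + c
L(p) = -3 + 2*p (L(p) = -3 + (p + p)*(p/p) = -3 + (2*p)*1 = -3 + 2*p)
j(L(P(-3)))*((-17 - 14)*(45 + y)) + 90 = (-3 + 2*(6 - 3))*((-17 - 14)*(45 - 20)) + 90 = (-3 + 2*3)*(-31*25) + 90 = (-3 + 6)*(-775) + 90 = 3*(-775) + 90 = -2325 + 90 = -2235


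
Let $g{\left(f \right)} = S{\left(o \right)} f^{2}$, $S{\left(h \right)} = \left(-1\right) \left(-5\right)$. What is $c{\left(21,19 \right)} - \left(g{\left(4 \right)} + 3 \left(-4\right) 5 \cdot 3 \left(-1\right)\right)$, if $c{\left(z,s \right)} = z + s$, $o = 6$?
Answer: $-220$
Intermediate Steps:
$S{\left(h \right)} = 5$
$g{\left(f \right)} = 5 f^{2}$
$c{\left(z,s \right)} = s + z$
$c{\left(21,19 \right)} - \left(g{\left(4 \right)} + 3 \left(-4\right) 5 \cdot 3 \left(-1\right)\right) = \left(19 + 21\right) - \left(5 \cdot 4^{2} + 3 \left(-4\right) 5 \cdot 3 \left(-1\right)\right) = 40 - \left(5 \cdot 16 - 12 \cdot 15 \left(-1\right)\right) = 40 - \left(80 - -180\right) = 40 - \left(80 + 180\right) = 40 - 260 = -220$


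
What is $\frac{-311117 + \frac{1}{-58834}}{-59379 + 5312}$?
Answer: $\frac{18304257579}{3180977878} \approx 5.7543$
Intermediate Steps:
$\frac{-311117 + \frac{1}{-58834}}{-59379 + 5312} = \frac{-311117 - \frac{1}{58834}}{-54067} = \left(- \frac{18304257579}{58834}\right) \left(- \frac{1}{54067}\right) = \frac{18304257579}{3180977878}$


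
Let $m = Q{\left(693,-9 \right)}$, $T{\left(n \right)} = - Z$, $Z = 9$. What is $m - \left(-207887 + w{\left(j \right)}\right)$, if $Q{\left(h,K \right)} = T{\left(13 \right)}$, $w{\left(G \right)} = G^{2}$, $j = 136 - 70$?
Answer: $203522$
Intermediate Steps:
$j = 66$ ($j = 136 - 70 = 66$)
$T{\left(n \right)} = -9$ ($T{\left(n \right)} = \left(-1\right) 9 = -9$)
$Q{\left(h,K \right)} = -9$
$m = -9$
$m - \left(-207887 + w{\left(j \right)}\right) = -9 - \left(-207887 + 66^{2}\right) = -9 - \left(-207887 + 4356\right) = -9 - -203531 = -9 + 203531 = 203522$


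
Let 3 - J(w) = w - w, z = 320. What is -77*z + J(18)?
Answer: -24637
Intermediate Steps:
J(w) = 3 (J(w) = 3 - (w - w) = 3 - 1*0 = 3 + 0 = 3)
-77*z + J(18) = -77*320 + 3 = -24640 + 3 = -24637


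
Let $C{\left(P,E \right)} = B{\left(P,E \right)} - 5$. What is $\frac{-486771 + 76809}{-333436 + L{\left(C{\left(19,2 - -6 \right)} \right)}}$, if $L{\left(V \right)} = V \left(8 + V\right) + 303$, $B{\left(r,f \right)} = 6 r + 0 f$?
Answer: $\frac{204981}{160190} \approx 1.2796$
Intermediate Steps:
$B{\left(r,f \right)} = 6 r$ ($B{\left(r,f \right)} = 6 r + 0 = 6 r$)
$C{\left(P,E \right)} = -5 + 6 P$ ($C{\left(P,E \right)} = 6 P - 5 = -5 + 6 P$)
$L{\left(V \right)} = 303 + V \left(8 + V\right)$
$\frac{-486771 + 76809}{-333436 + L{\left(C{\left(19,2 - -6 \right)} \right)}} = \frac{-486771 + 76809}{-333436 + \left(303 + \left(-5 + 6 \cdot 19\right)^{2} + 8 \left(-5 + 6 \cdot 19\right)\right)} = - \frac{409962}{-333436 + \left(303 + \left(-5 + 114\right)^{2} + 8 \left(-5 + 114\right)\right)} = - \frac{409962}{-333436 + \left(303 + 109^{2} + 8 \cdot 109\right)} = - \frac{409962}{-333436 + \left(303 + 11881 + 872\right)} = - \frac{409962}{-333436 + 13056} = - \frac{409962}{-320380} = \left(-409962\right) \left(- \frac{1}{320380}\right) = \frac{204981}{160190}$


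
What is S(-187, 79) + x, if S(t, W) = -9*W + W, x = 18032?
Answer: 17400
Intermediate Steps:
S(t, W) = -8*W
S(-187, 79) + x = -8*79 + 18032 = -632 + 18032 = 17400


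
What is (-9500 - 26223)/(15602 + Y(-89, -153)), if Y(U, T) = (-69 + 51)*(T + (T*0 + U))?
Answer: -35723/19958 ≈ -1.7899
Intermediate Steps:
Y(U, T) = -18*T - 18*U (Y(U, T) = -18*(T + (0 + U)) = -18*(T + U) = -18*T - 18*U)
(-9500 - 26223)/(15602 + Y(-89, -153)) = (-9500 - 26223)/(15602 + (-18*(-153) - 18*(-89))) = -35723/(15602 + (2754 + 1602)) = -35723/(15602 + 4356) = -35723/19958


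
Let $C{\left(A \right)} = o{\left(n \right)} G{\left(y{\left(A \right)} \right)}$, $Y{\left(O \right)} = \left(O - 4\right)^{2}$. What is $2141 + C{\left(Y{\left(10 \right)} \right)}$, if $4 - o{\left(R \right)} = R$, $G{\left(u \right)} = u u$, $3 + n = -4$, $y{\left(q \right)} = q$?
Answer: $16397$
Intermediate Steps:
$n = -7$ ($n = -3 - 4 = -7$)
$G{\left(u \right)} = u^{2}$
$o{\left(R \right)} = 4 - R$
$Y{\left(O \right)} = \left(-4 + O\right)^{2}$
$C{\left(A \right)} = 11 A^{2}$ ($C{\left(A \right)} = \left(4 - -7\right) A^{2} = \left(4 + 7\right) A^{2} = 11 A^{2}$)
$2141 + C{\left(Y{\left(10 \right)} \right)} = 2141 + 11 \left(\left(-4 + 10\right)^{2}\right)^{2} = 2141 + 11 \left(6^{2}\right)^{2} = 2141 + 11 \cdot 36^{2} = 2141 + 11 \cdot 1296 = 2141 + 14256 = 16397$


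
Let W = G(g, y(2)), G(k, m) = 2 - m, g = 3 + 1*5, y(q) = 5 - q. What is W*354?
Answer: -354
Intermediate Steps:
g = 8 (g = 3 + 5 = 8)
W = -1 (W = 2 - (5 - 1*2) = 2 - (5 - 2) = 2 - 1*3 = 2 - 3 = -1)
W*354 = -1*354 = -354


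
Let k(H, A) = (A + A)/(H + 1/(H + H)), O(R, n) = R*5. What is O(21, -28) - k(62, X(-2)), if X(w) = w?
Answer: 807841/7689 ≈ 105.06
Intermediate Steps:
O(R, n) = 5*R
k(H, A) = 2*A/(H + 1/(2*H)) (k(H, A) = (2*A)/(H + 1/(2*H)) = 2*A/(H + 1/(2*H)))
O(21, -28) - k(62, X(-2)) = 5*21 - 4*(-2)*62/(1 + 2*62**2) = 105 - 4*(-2)*62/(1 + 2*3844) = 105 - 4*(-2)*62/(1 + 7688) = 105 - 4*(-2)*62/7689 = 105 - 1*(-496/7689) = 105 + 496/7689 = 807841/7689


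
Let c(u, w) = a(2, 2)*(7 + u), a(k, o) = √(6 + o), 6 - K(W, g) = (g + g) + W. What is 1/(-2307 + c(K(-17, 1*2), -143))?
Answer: -2307/5316841 - 52*√2/5316841 ≈ -0.00044774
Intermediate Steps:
K(W, g) = 6 - W - 2*g (K(W, g) = 6 - ((g + g) + W) = 6 - (2*g + W) = 6 - (W + 2*g) = 6 + (-W - 2*g) = 6 - W - 2*g)
c(u, w) = 2*√2*(7 + u) (c(u, w) = √(6 + 2)*(7 + u) = √8*(7 + u) = (2*√2)*(7 + u) = 2*√2*(7 + u))
1/(-2307 + c(K(-17, 1*2), -143)) = 1/(-2307 + 2*√2*(7 + (6 - 1*(-17) - 2*2))) = 1/(-2307 + 2*√2*(7 + (6 + 17 - 2*2))) = 1/(-2307 + 2*√2*(7 + (6 + 17 - 4))) = 1/(-2307 + 2*√2*(7 + 19)) = 1/(-2307 + 2*√2*26) = 1/(-2307 + 52*√2)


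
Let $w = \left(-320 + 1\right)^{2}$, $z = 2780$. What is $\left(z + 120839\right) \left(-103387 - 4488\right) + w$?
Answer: $-13335297864$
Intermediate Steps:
$w = 101761$ ($w = \left(-319\right)^{2} = 101761$)
$\left(z + 120839\right) \left(-103387 - 4488\right) + w = \left(2780 + 120839\right) \left(-103387 - 4488\right) + 101761 = 123619 \left(-107875\right) + 101761 = -13335399625 + 101761 = -13335297864$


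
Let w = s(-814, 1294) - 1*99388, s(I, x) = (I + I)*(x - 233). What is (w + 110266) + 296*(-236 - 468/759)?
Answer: -451976534/253 ≈ -1.7865e+6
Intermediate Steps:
s(I, x) = 2*I*(-233 + x) (s(I, x) = (2*I)*(-233 + x) = 2*I*(-233 + x))
w = -1826696 (w = 2*(-814)*(-233 + 1294) - 1*99388 = 2*(-814)*1061 - 99388 = -1727308 - 99388 = -1826696)
(w + 110266) + 296*(-236 - 468/759) = (-1826696 + 110266) + 296*(-236 - 468/759) = -1716430 + 296*(-236 - 468*1/759) = -1716430 + 296*(-236 - 156/253) = -1716430 + 296*(-59864/253) = -1716430 - 17719744/253 = -451976534/253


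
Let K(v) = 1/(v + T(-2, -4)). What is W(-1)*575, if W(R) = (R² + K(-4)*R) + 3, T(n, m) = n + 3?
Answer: 7475/3 ≈ 2491.7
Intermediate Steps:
T(n, m) = 3 + n
K(v) = 1/(1 + v) (K(v) = 1/(v + (3 - 2)) = 1/(v + 1) = 1/(1 + v))
W(R) = 3 + R² - R/3 (W(R) = (R² + R/(1 - 4)) + 3 = (R² + R/(-3)) + 3 = (R² - R/3) + 3 = 3 + R² - R/3)
W(-1)*575 = (3 + (-1)² - ⅓*(-1))*575 = (3 + 1 + ⅓)*575 = (13/3)*575 = 7475/3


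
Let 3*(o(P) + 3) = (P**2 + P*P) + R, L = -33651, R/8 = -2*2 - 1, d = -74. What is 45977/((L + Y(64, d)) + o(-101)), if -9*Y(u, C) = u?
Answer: -413793/241864 ≈ -1.7108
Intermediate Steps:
R = -40 (R = 8*(-2*2 - 1) = 8*(-4 - 1) = 8*(-5) = -40)
Y(u, C) = -u/9
o(P) = -49/3 + 2*P**2/3 (o(P) = -3 + ((P**2 + P*P) - 40)/3 = -3 + ((P**2 + P**2) - 40)/3 = -3 + (2*P**2 - 40)/3 = -3 + (-40 + 2*P**2)/3 = -3 + (-40/3 + 2*P**2/3) = -49/3 + 2*P**2/3)
45977/((L + Y(64, d)) + o(-101)) = 45977/((-33651 - 1/9*64) + (-49/3 + (2/3)*(-101)**2)) = 45977/((-33651 - 64/9) + (-49/3 + (2/3)*10201)) = 45977/(-302923/9 + (-49/3 + 20402/3)) = 45977/(-302923/9 + 20353/3) = 45977/(-241864/9) = 45977*(-9/241864) = -413793/241864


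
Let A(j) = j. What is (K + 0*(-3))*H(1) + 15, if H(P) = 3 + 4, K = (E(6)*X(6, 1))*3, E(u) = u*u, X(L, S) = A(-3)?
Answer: -2253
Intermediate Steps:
X(L, S) = -3
E(u) = u²
K = -324 (K = (6²*(-3))*3 = (36*(-3))*3 = -108*3 = -324)
H(P) = 7
(K + 0*(-3))*H(1) + 15 = (-324 + 0*(-3))*7 + 15 = (-324 + 0)*7 + 15 = -324*7 + 15 = -2268 + 15 = -2253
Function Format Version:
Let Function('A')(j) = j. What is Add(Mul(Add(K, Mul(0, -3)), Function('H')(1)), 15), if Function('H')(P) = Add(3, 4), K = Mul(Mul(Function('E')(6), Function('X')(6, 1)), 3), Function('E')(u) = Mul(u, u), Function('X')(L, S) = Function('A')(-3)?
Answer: -2253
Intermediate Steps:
Function('X')(L, S) = -3
Function('E')(u) = Pow(u, 2)
K = -324 (K = Mul(Mul(Pow(6, 2), -3), 3) = Mul(Mul(36, -3), 3) = Mul(-108, 3) = -324)
Function('H')(P) = 7
Add(Mul(Add(K, Mul(0, -3)), Function('H')(1)), 15) = Add(Mul(Add(-324, Mul(0, -3)), 7), 15) = Add(Mul(Add(-324, 0), 7), 15) = Add(Mul(-324, 7), 15) = Add(-2268, 15) = -2253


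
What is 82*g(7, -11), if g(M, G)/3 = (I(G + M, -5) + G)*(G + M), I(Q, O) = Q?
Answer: 14760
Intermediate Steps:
g(M, G) = 3*(G + M)*(M + 2*G) (g(M, G) = 3*(((G + M) + G)*(G + M)) = 3*((M + 2*G)*(G + M)) = 3*((G + M)*(M + 2*G)) = 3*(G + M)*(M + 2*G))
82*g(7, -11) = 82*(3*7² + 6*(-11)² + 9*(-11)*7) = 82*(3*49 + 6*121 - 693) = 82*(147 + 726 - 693) = 82*180 = 14760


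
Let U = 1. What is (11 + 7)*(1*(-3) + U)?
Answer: -36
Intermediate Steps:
(11 + 7)*(1*(-3) + U) = (11 + 7)*(1*(-3) + 1) = 18*(-3 + 1) = 18*(-2) = -36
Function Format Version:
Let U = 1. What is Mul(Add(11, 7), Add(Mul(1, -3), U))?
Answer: -36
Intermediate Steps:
Mul(Add(11, 7), Add(Mul(1, -3), U)) = Mul(Add(11, 7), Add(Mul(1, -3), 1)) = Mul(18, Add(-3, 1)) = Mul(18, -2) = -36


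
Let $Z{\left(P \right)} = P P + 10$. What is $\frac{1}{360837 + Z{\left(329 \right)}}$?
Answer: $\frac{1}{469088} \approx 2.1318 \cdot 10^{-6}$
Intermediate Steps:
$Z{\left(P \right)} = 10 + P^{2}$ ($Z{\left(P \right)} = P^{2} + 10 = 10 + P^{2}$)
$\frac{1}{360837 + Z{\left(329 \right)}} = \frac{1}{360837 + \left(10 + 329^{2}\right)} = \frac{1}{360837 + \left(10 + 108241\right)} = \frac{1}{360837 + 108251} = \frac{1}{469088}$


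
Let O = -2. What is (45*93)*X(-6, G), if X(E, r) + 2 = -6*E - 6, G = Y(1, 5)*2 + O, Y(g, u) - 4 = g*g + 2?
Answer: 117180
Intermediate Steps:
Y(g, u) = 6 + g**2 (Y(g, u) = 4 + (g*g + 2) = 4 + (g**2 + 2) = 4 + (2 + g**2) = 6 + g**2)
G = 12 (G = (6 + 1**2)*2 - 2 = (6 + 1)*2 - 2 = 7*2 - 2 = 14 - 2 = 12)
X(E, r) = -8 - 6*E (X(E, r) = -2 + (-6*E - 6) = -2 + (-6 - 6*E) = -8 - 6*E)
(45*93)*X(-6, G) = (45*93)*(-8 - 6*(-6)) = 4185*(-8 + 36) = 4185*28 = 117180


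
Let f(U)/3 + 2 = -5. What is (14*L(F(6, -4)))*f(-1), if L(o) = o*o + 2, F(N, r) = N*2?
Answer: -42924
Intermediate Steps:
F(N, r) = 2*N
L(o) = 2 + o**2 (L(o) = o**2 + 2 = 2 + o**2)
f(U) = -21 (f(U) = -6 + 3*(-5) = -6 - 15 = -21)
(14*L(F(6, -4)))*f(-1) = (14*(2 + (2*6)**2))*(-21) = (14*(2 + 12**2))*(-21) = (14*(2 + 144))*(-21) = (14*146)*(-21) = 2044*(-21) = -42924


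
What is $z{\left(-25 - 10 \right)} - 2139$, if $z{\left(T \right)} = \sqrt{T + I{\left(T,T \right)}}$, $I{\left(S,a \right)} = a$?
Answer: $-2139 + i \sqrt{70} \approx -2139.0 + 8.3666 i$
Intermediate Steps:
$z{\left(T \right)} = \sqrt{2} \sqrt{T}$ ($z{\left(T \right)} = \sqrt{T + T} = \sqrt{2 T} = \sqrt{2} \sqrt{T}$)
$z{\left(-25 - 10 \right)} - 2139 = \sqrt{2} \sqrt{-25 - 10} - 2139 = \sqrt{2} \sqrt{-35} - 2139 = \sqrt{2} i \sqrt{35} - 2139 = i \sqrt{70} - 2139 = -2139 + i \sqrt{70}$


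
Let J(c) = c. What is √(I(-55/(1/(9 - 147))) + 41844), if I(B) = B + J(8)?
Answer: √49442 ≈ 222.36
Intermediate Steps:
I(B) = 8 + B (I(B) = B + 8 = 8 + B)
√(I(-55/(1/(9 - 147))) + 41844) = √((8 - 55/(1/(9 - 147))) + 41844) = √((8 - 55/(1/(-138))) + 41844) = √((8 - 55/(-1/138)) + 41844) = √((8 - 55*(-138)) + 41844) = √((8 + 7590) + 41844) = √(7598 + 41844) = √49442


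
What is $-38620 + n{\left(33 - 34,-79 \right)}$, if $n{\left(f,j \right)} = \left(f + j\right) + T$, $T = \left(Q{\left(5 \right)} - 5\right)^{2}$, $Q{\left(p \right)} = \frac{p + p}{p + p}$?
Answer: $-38684$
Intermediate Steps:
$Q{\left(p \right)} = 1$ ($Q{\left(p \right)} = \frac{2 p}{2 p} = 2 p \frac{1}{2 p} = 1$)
$T = 16$ ($T = \left(1 - 5\right)^{2} = \left(-4\right)^{2} = 16$)
$n{\left(f,j \right)} = 16 + f + j$ ($n{\left(f,j \right)} = \left(f + j\right) + 16 = 16 + f + j$)
$-38620 + n{\left(33 - 34,-79 \right)} = -38620 + \left(16 + \left(33 - 34\right) - 79\right) = -38620 - 64 = -38684$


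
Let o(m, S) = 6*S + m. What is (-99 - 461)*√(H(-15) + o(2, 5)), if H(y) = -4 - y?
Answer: -560*√43 ≈ -3672.2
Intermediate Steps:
o(m, S) = m + 6*S
(-99 - 461)*√(H(-15) + o(2, 5)) = (-99 - 461)*√((-4 - 1*(-15)) + (2 + 6*5)) = -560*√((-4 + 15) + (2 + 30)) = -560*√(11 + 32) = -560*√43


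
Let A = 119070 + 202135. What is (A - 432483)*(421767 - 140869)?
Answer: -31257767644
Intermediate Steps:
A = 321205
(A - 432483)*(421767 - 140869) = (321205 - 432483)*(421767 - 140869) = -111278*280898 = -31257767644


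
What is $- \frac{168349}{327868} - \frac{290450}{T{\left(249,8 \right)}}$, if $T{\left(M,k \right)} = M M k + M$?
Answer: $- \frac{178773630293}{162706790076} \approx -1.0987$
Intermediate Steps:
$T{\left(M,k \right)} = M + k M^{2}$ ($T{\left(M,k \right)} = M^{2} k + M = k M^{2} + M = M + k M^{2}$)
$- \frac{168349}{327868} - \frac{290450}{T{\left(249,8 \right)}} = - \frac{168349}{327868} - \frac{290450}{249 \left(1 + 249 \cdot 8\right)} = \left(-168349\right) \frac{1}{327868} - \frac{290450}{249 \left(1 + 1992\right)} = - \frac{168349}{327868} - \frac{290450}{249 \cdot 1993} = - \frac{168349}{327868} - \frac{290450}{496257} = - \frac{178773630293}{162706790076}$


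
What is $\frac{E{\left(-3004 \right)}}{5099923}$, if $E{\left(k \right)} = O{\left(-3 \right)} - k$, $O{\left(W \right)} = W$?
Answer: $\frac{3001}{5099923} \approx 0.00058844$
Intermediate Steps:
$E{\left(k \right)} = -3 - k$
$\frac{E{\left(-3004 \right)}}{5099923} = \frac{-3 - -3004}{5099923} = \left(-3 + 3004\right) \frac{1}{5099923} = 3001 \cdot \frac{1}{5099923} = \frac{3001}{5099923}$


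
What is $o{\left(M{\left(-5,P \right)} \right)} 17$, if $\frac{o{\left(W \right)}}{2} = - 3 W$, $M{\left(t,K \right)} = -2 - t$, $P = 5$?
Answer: $-306$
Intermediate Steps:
$o{\left(W \right)} = - 6 W$ ($o{\left(W \right)} = 2 \left(- 3 W\right) = - 6 W$)
$o{\left(M{\left(-5,P \right)} \right)} 17 = - 6 \left(-2 - -5\right) 17 = - 6 \left(-2 + 5\right) 17 = \left(-6\right) 3 \cdot 17 = \left(-18\right) 17 = -306$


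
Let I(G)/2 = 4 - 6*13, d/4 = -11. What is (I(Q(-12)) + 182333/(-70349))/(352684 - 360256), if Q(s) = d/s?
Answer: 10593985/532682628 ≈ 0.019888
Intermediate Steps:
d = -44 (d = 4*(-11) = -44)
Q(s) = -44/s
I(G) = -148 (I(G) = 2*(4 - 6*13) = 2*(4 - 78) = 2*(-74) = -148)
(I(Q(-12)) + 182333/(-70349))/(352684 - 360256) = (-148 + 182333/(-70349))/(352684 - 360256) = (-148 + 182333*(-1/70349))/(-7572) = (-148 - 182333/70349)*(-1/7572) = -10593985/70349*(-1/7572) = 10593985/532682628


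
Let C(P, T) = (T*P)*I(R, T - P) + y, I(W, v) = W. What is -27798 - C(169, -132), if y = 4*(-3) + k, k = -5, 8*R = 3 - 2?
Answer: -49985/2 ≈ -24993.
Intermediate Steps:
R = ⅛ (R = (3 - 2)/8 = (⅛)*1 = ⅛ ≈ 0.12500)
y = -17 (y = 4*(-3) - 5 = -12 - 5 = -17)
C(P, T) = -17 + P*T/8 (C(P, T) = (T*P)*(⅛) - 17 = (P*T)*(⅛) - 17 = P*T/8 - 17 = -17 + P*T/8)
-27798 - C(169, -132) = -27798 - (-17 + (⅛)*169*(-132)) = -27798 - (-17 - 5577/2) = -27798 - 1*(-5611/2) = -27798 + 5611/2 = -49985/2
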